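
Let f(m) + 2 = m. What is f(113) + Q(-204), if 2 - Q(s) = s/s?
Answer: 112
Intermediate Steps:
Q(s) = 1 (Q(s) = 2 - s/s = 2 - 1*1 = 2 - 1 = 1)
f(m) = -2 + m
f(113) + Q(-204) = (-2 + 113) + 1 = 111 + 1 = 112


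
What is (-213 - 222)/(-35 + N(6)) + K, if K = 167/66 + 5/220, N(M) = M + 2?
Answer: 7391/396 ≈ 18.664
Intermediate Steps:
N(M) = 2 + M
K = 337/132 (K = 167*(1/66) + 5*(1/220) = 167/66 + 1/44 = 337/132 ≈ 2.5530)
(-213 - 222)/(-35 + N(6)) + K = (-213 - 222)/(-35 + (2 + 6)) + 337/132 = -435/(-35 + 8) + 337/132 = -435/(-27) + 337/132 = -435*(-1/27) + 337/132 = 145/9 + 337/132 = 7391/396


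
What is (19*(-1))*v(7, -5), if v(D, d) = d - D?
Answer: 228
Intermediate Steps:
(19*(-1))*v(7, -5) = (19*(-1))*(-5 - 1*7) = -19*(-5 - 7) = -19*(-12) = 228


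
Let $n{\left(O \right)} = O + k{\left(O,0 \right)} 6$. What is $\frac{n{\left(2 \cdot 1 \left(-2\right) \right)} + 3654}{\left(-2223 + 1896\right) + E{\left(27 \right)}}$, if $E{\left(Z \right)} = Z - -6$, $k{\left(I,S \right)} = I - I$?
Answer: $- \frac{1825}{147} \approx -12.415$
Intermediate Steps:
$k{\left(I,S \right)} = 0$
$n{\left(O \right)} = O$ ($n{\left(O \right)} = O + 0 \cdot 6 = O + 0 = O$)
$E{\left(Z \right)} = 6 + Z$ ($E{\left(Z \right)} = Z + 6 = 6 + Z$)
$\frac{n{\left(2 \cdot 1 \left(-2\right) \right)} + 3654}{\left(-2223 + 1896\right) + E{\left(27 \right)}} = \frac{2 \cdot 1 \left(-2\right) + 3654}{\left(-2223 + 1896\right) + \left(6 + 27\right)} = \frac{2 \left(-2\right) + 3654}{-327 + 33} = \frac{-4 + 3654}{-294} = 3650 \left(- \frac{1}{294}\right) = - \frac{1825}{147}$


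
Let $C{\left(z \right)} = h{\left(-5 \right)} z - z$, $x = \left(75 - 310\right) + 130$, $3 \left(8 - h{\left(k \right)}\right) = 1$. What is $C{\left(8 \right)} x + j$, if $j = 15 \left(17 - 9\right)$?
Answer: $-5480$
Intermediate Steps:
$h{\left(k \right)} = \frac{23}{3}$ ($h{\left(k \right)} = 8 - \frac{1}{3} = \frac{23}{3}$)
$x = -105$ ($x = -235 + 130 = -105$)
$j = 120$ ($j = 15 \cdot 8 = 120$)
$C{\left(z \right)} = \frac{20 z}{3}$ ($C{\left(z \right)} = \frac{23 z}{3} - z = \frac{20 z}{3}$)
$C{\left(8 \right)} x + j = \frac{20}{3} \cdot 8 \left(-105\right) + 120 = \frac{160}{3} \left(-105\right) + 120 = -5600 + 120 = -5480$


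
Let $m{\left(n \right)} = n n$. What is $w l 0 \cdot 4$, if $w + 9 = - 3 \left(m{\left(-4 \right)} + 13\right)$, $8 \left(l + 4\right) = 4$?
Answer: $0$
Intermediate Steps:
$l = - \frac{7}{2}$ ($l = -4 + \frac{1}{8} \cdot 4 = -4 + \frac{1}{2} = - \frac{7}{2} \approx -3.5$)
$m{\left(n \right)} = n^{2}$
$w = -96$ ($w = -9 - 3 \left(\left(-4\right)^{2} + 13\right) = -9 - 3 \left(16 + 13\right) = -9 - 87 = -96$)
$w l 0 \cdot 4 = - 96 \left(- \frac{7}{2}\right) 0 \cdot 4 = - 96 \cdot 0 \cdot 4 = \left(-96\right) 0 = 0$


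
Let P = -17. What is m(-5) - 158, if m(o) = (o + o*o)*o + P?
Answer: -275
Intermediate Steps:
m(o) = -17 + o*(o + o²) (m(o) = (o + o*o)*o - 17 = (o + o²)*o - 17 = o*(o + o²) - 17 = -17 + o*(o + o²))
m(-5) - 158 = (-17 + (-5)² + (-5)³) - 158 = (-17 + 25 - 125) - 158 = -117 - 158 = -275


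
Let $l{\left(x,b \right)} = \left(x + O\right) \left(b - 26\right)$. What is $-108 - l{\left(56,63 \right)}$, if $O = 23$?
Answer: $-3031$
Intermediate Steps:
$l{\left(x,b \right)} = \left(-26 + b\right) \left(23 + x\right)$ ($l{\left(x,b \right)} = \left(x + 23\right) \left(b - 26\right) = \left(23 + x\right) \left(-26 + b\right) = \left(-26 + b\right) \left(23 + x\right)$)
$-108 - l{\left(56,63 \right)} = -108 - \left(-598 - 1456 + 23 \cdot 63 + 63 \cdot 56\right) = -108 - \left(-598 - 1456 + 1449 + 3528\right) = -108 - 2923 = -3031$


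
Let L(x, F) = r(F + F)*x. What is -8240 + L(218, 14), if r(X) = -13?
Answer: -11074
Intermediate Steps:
L(x, F) = -13*x
-8240 + L(218, 14) = -8240 - 13*218 = -8240 - 2834 = -11074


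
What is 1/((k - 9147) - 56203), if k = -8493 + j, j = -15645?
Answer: -1/89488 ≈ -1.1175e-5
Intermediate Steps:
k = -24138 (k = -8493 - 15645 = -24138)
1/((k - 9147) - 56203) = 1/((-24138 - 9147) - 56203) = 1/(-33285 - 56203) = 1/(-89488) = -1/89488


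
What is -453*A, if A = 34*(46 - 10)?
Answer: -554472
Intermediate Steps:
A = 1224 (A = 34*36 = 1224)
-453*A = -453*1224 = -554472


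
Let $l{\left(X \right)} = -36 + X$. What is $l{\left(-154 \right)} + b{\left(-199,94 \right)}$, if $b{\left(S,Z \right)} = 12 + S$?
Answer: $-377$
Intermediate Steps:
$l{\left(-154 \right)} + b{\left(-199,94 \right)} = \left(-36 - 154\right) + \left(12 - 199\right) = -190 - 187 = -377$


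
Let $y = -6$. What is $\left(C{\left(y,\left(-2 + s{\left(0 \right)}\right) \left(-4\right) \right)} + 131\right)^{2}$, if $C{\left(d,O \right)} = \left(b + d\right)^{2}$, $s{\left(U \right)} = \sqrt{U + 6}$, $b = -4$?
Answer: $53361$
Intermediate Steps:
$s{\left(U \right)} = \sqrt{6 + U}$
$C{\left(d,O \right)} = \left(-4 + d\right)^{2}$
$\left(C{\left(y,\left(-2 + s{\left(0 \right)}\right) \left(-4\right) \right)} + 131\right)^{2} = \left(\left(-4 - 6\right)^{2} + 131\right)^{2} = \left(\left(-10\right)^{2} + 131\right)^{2} = \left(100 + 131\right)^{2} = 231^{2} = 53361$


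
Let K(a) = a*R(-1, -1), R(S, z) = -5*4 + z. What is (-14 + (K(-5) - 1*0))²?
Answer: 8281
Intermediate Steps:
R(S, z) = -20 + z
K(a) = -21*a (K(a) = a*(-20 - 1) = a*(-21) = -21*a)
(-14 + (K(-5) - 1*0))² = (-14 + (-21*(-5) - 1*0))² = (-14 + (105 + 0))² = (-14 + 105)² = 91² = 8281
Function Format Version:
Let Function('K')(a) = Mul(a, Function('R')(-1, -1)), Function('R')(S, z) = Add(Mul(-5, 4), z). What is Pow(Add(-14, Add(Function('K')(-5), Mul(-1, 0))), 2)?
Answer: 8281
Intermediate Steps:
Function('R')(S, z) = Add(-20, z)
Function('K')(a) = Mul(-21, a) (Function('K')(a) = Mul(a, Add(-20, -1)) = Mul(a, -21) = Mul(-21, a))
Pow(Add(-14, Add(Function('K')(-5), Mul(-1, 0))), 2) = Pow(Add(-14, Add(Mul(-21, -5), Mul(-1, 0))), 2) = Pow(Add(-14, Add(105, 0)), 2) = Pow(Add(-14, 105), 2) = Pow(91, 2) = 8281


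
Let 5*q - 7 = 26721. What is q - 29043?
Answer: -118487/5 ≈ -23697.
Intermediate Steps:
q = 26728/5 (q = 7/5 + (⅕)*26721 = 7/5 + 26721/5 = 26728/5 ≈ 5345.6)
q - 29043 = 26728/5 - 29043 = -118487/5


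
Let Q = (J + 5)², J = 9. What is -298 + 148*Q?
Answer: 28710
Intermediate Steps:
Q = 196 (Q = (9 + 5)² = 14² = 196)
-298 + 148*Q = -298 + 148*196 = -298 + 29008 = 28710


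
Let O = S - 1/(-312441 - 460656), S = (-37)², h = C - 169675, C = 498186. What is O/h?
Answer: 1058369794/253970868567 ≈ 0.0041673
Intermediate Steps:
h = 328511 (h = 498186 - 169675 = 328511)
S = 1369
O = 1058369794/773097 (O = 1369 - 1/(-312441 - 460656) = 1369 - 1/(-773097) = 1369 - 1*(-1/773097) = 1369 + 1/773097 = 1058369794/773097 ≈ 1369.0)
O/h = (1058369794/773097)/328511 = (1058369794/773097)*(1/328511) = 1058369794/253970868567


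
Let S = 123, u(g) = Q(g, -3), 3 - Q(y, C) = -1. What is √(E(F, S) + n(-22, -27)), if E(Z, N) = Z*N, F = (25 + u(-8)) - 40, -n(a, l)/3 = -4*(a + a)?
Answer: 3*I*√209 ≈ 43.37*I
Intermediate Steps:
Q(y, C) = 4 (Q(y, C) = 3 - 1*(-1) = 3 + 1 = 4)
n(a, l) = 24*a (n(a, l) = -(-12)*(a + a) = -(-12)*2*a = -(-24)*a = 24*a)
u(g) = 4
F = -11 (F = (25 + 4) - 40 = 29 - 40 = -11)
E(Z, N) = N*Z
√(E(F, S) + n(-22, -27)) = √(123*(-11) + 24*(-22)) = √(-1353 - 528) = √(-1881) = 3*I*√209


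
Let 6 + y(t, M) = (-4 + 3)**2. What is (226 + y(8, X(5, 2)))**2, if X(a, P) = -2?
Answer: 48841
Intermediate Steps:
y(t, M) = -5 (y(t, M) = -6 + (-4 + 3)**2 = -6 + (-1)**2 = -6 + 1 = -5)
(226 + y(8, X(5, 2)))**2 = (226 - 5)**2 = 221**2 = 48841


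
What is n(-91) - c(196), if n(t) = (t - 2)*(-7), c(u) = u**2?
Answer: -37765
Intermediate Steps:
n(t) = 14 - 7*t (n(t) = (-2 + t)*(-7) = 14 - 7*t)
n(-91) - c(196) = (14 - 7*(-91)) - 1*196**2 = (14 + 637) - 1*38416 = 651 - 38416 = -37765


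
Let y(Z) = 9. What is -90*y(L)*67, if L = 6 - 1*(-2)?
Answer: -54270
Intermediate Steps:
L = 8 (L = 6 + 2 = 8)
-90*y(L)*67 = -90*9*67 = -810*67 = -54270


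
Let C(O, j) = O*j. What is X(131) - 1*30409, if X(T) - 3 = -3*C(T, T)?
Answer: -81889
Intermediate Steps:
X(T) = 3 - 3*T² (X(T) = 3 - 3*T*T = 3 - 3*T²)
X(131) - 1*30409 = (3 - 3*131²) - 1*30409 = (3 - 3*17161) - 30409 = (3 - 51483) - 30409 = -51480 - 30409 = -81889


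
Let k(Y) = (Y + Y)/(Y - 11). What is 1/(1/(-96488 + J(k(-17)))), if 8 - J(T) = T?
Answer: -1350737/14 ≈ -96481.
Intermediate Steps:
k(Y) = 2*Y/(-11 + Y) (k(Y) = (2*Y)/(-11 + Y) = 2*Y/(-11 + Y))
J(T) = 8 - T
1/(1/(-96488 + J(k(-17)))) = 1/(1/(-96488 + (8 - 2*(-17)/(-11 - 17)))) = 1/(1/(-96488 + (8 - 2*(-17)/(-28)))) = 1/(1/(-96488 + (8 - 2*(-17)*(-1)/28))) = 1/(1/(-96488 + (8 - 1*17/14))) = 1/(1/(-96488 + (8 - 17/14))) = 1/(1/(-96488 + 95/14)) = 1/(1/(-1350737/14)) = 1/(-14/1350737) = -1350737/14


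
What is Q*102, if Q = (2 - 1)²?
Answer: 102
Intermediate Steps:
Q = 1 (Q = 1² = 1)
Q*102 = 1*102 = 102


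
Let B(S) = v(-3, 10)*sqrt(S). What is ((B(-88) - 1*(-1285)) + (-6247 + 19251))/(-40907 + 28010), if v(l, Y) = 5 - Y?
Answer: -4763/4299 + 10*I*sqrt(22)/12897 ≈ -1.1079 + 0.0036368*I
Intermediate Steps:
B(S) = -5*sqrt(S) (B(S) = (5 - 1*10)*sqrt(S) = (5 - 10)*sqrt(S) = -5*sqrt(S))
((B(-88) - 1*(-1285)) + (-6247 + 19251))/(-40907 + 28010) = ((-10*I*sqrt(22) - 1*(-1285)) + (-6247 + 19251))/(-40907 + 28010) = ((-10*I*sqrt(22) + 1285) + 13004)/(-12897) = ((-10*I*sqrt(22) + 1285) + 13004)*(-1/12897) = ((1285 - 10*I*sqrt(22)) + 13004)*(-1/12897) = (14289 - 10*I*sqrt(22))*(-1/12897) = -4763/4299 + 10*I*sqrt(22)/12897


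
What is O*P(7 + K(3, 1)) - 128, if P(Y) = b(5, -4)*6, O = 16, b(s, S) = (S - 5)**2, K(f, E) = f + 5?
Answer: 7648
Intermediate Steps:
K(f, E) = 5 + f
b(s, S) = (-5 + S)**2
P(Y) = 486 (P(Y) = (-5 - 4)**2*6 = (-9)**2*6 = 81*6 = 486)
O*P(7 + K(3, 1)) - 128 = 16*486 - 128 = 7776 - 128 = 7648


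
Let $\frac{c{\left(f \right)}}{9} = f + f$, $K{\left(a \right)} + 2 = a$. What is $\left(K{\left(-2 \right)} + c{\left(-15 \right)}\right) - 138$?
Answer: $-412$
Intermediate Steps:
$K{\left(a \right)} = -2 + a$
$c{\left(f \right)} = 18 f$ ($c{\left(f \right)} = 9 \left(f + f\right) = 9 \cdot 2 f = 18 f$)
$\left(K{\left(-2 \right)} + c{\left(-15 \right)}\right) - 138 = \left(\left(-2 - 2\right) + 18 \left(-15\right)\right) - 138 = \left(-4 - 270\right) - 138 = -274 - 138 = -412$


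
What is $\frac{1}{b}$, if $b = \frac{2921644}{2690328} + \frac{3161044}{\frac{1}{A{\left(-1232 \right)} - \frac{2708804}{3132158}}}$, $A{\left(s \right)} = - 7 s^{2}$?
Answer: $- \frac{1053316545978}{35376017361990256618138523} \approx -2.9775 \cdot 10^{-14}$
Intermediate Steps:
$b = - \frac{35376017361990256618138523}{1053316545978}$ ($b = \frac{2921644}{2690328} + \frac{3161044}{\frac{1}{- 7 \left(-1232\right)^{2} - \frac{2708804}{3132158}}} = 2921644 \cdot \frac{1}{2690328} + \frac{3161044}{\frac{1}{\left(-7\right) 1517824 - \frac{1354402}{1566079}}} = \frac{730411}{672582} + \frac{3161044}{\frac{1}{-10624768 - \frac{1354402}{1566079}}} = \frac{730411}{672582} + \frac{3161044}{\frac{1}{- \frac{16639227399074}{1566079}}} = \frac{730411}{672582} + \frac{3161044}{- \frac{1566079}{16639227399074}} = \frac{730411}{672582} + 3161044 \left(- \frac{16639227399074}{1566079}\right) = \frac{730411}{672582} - \frac{52597329934478473256}{1566079} = - \frac{35376017361990256618138523}{1053316545978} \approx -3.3585 \cdot 10^{13}$)
$\frac{1}{b} = \frac{1}{- \frac{35376017361990256618138523}{1053316545978}} = - \frac{1053316545978}{35376017361990256618138523}$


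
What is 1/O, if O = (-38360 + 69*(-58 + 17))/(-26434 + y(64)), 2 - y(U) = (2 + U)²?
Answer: 30788/41189 ≈ 0.74748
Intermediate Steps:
y(U) = 2 - (2 + U)²
O = 41189/30788 (O = (-38360 + 69*(-58 + 17))/(-26434 + (2 - (2 + 64)²)) = (-38360 + 69*(-41))/(-26434 + (2 - 1*66²)) = (-38360 - 2829)/(-26434 + (2 - 1*4356)) = -41189/(-26434 + (2 - 4356)) = -41189/(-26434 - 4354) = -41189/(-30788) = -41189*(-1/30788) = 41189/30788 ≈ 1.3378)
1/O = 1/(41189/30788) = 30788/41189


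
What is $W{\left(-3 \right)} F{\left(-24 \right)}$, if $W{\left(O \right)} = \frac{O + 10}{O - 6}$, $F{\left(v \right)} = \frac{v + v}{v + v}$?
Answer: $- \frac{7}{9} \approx -0.77778$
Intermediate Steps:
$F{\left(v \right)} = 1$ ($F{\left(v \right)} = \frac{2 v}{2 v} = 2 v \frac{1}{2 v} = 1$)
$W{\left(O \right)} = \frac{10 + O}{-6 + O}$
$W{\left(-3 \right)} F{\left(-24 \right)} = \frac{10 - 3}{-6 - 3} \cdot 1 = \frac{1}{-9} \cdot 7 \cdot 1 = \left(- \frac{1}{9}\right) 7 \cdot 1 = \left(- \frac{7}{9}\right) 1 = - \frac{7}{9}$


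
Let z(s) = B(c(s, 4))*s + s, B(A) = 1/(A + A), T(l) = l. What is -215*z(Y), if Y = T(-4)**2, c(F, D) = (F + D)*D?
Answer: -6923/2 ≈ -3461.5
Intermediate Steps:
c(F, D) = D*(D + F) (c(F, D) = (D + F)*D = D*(D + F))
B(A) = 1/(2*A)
Y = 16 (Y = (-4)**2 = 16)
z(s) = s + s/(2*(16 + 4*s)) (z(s) = (1/(2*((4*(4 + s)))))*s + s = (1/(2*(16 + 4*s)))*s + s = s/(2*(16 + 4*s)) + s = s + s/(2*(16 + 4*s)))
-215*z(Y) = -215*16*(33 + 8*16)/(8*(4 + 16)) = -215*16*(33 + 128)/(8*20) = -215*16*161/(8*20) = -215*161/10 = -6923/2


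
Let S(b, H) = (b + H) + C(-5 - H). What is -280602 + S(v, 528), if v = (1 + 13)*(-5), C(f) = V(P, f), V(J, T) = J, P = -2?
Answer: -280146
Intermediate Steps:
C(f) = -2
v = -70 (v = 14*(-5) = -70)
S(b, H) = -2 + H + b (S(b, H) = (b + H) - 2 = (H + b) - 2 = -2 + H + b)
-280602 + S(v, 528) = -280602 + (-2 + 528 - 70) = -280602 + 456 = -280146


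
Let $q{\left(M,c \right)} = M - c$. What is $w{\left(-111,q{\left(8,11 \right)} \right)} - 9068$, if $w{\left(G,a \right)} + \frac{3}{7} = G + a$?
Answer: $- \frac{64277}{7} \approx -9182.4$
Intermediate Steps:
$w{\left(G,a \right)} = - \frac{3}{7} + G + a$ ($w{\left(G,a \right)} = - \frac{3}{7} + \left(G + a\right) = - \frac{3}{7} + G + a$)
$w{\left(-111,q{\left(8,11 \right)} \right)} - 9068 = \left(- \frac{3}{7} - 111 + \left(8 - 11\right)\right) - 9068 = \left(- \frac{3}{7} - 111 - 3\right) - 9068 = - \frac{801}{7} - 9068 = - \frac{64277}{7}$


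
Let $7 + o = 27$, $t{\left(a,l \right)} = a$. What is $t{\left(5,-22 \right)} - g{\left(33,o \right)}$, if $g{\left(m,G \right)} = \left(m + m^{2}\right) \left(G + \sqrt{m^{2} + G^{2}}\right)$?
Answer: $-22435 - 1122 \sqrt{1489} \approx -65730.0$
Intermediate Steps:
$o = 20$ ($o = -7 + 27 = 20$)
$g{\left(m,G \right)} = \left(G + \sqrt{G^{2} + m^{2}}\right) \left(m + m^{2}\right)$ ($g{\left(m,G \right)} = \left(m + m^{2}\right) \left(G + \sqrt{G^{2} + m^{2}}\right) = \left(G + \sqrt{G^{2} + m^{2}}\right) \left(m + m^{2}\right)$)
$t{\left(5,-22 \right)} - g{\left(33,o \right)} = 5 - 33 \left(20 + \sqrt{20^{2} + 33^{2}} + 20 \cdot 33 + 33 \sqrt{20^{2} + 33^{2}}\right) = 5 - 33 \left(20 + \sqrt{400 + 1089} + 660 + 33 \sqrt{400 + 1089}\right) = 5 - 33 \left(20 + \sqrt{1489} + 660 + 33 \sqrt{1489}\right) = 5 - 33 \left(680 + 34 \sqrt{1489}\right) = 5 - \left(22440 + 1122 \sqrt{1489}\right) = -22435 - 1122 \sqrt{1489}$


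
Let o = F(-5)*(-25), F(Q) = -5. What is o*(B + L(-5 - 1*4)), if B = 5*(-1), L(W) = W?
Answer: -1750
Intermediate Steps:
o = 125 (o = -5*(-25) = 125)
B = -5
o*(B + L(-5 - 1*4)) = 125*(-5 + (-5 - 1*4)) = 125*(-5 + (-5 - 4)) = 125*(-5 - 9) = 125*(-14) = -1750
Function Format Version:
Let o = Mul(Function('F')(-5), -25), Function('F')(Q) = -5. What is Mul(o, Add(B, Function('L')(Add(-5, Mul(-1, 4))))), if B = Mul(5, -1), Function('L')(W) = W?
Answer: -1750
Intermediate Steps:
o = 125 (o = Mul(-5, -25) = 125)
B = -5
Mul(o, Add(B, Function('L')(Add(-5, Mul(-1, 4))))) = Mul(125, Add(-5, Add(-5, Mul(-1, 4)))) = Mul(125, Add(-5, Add(-5, -4))) = Mul(125, Add(-5, -9)) = Mul(125, -14) = -1750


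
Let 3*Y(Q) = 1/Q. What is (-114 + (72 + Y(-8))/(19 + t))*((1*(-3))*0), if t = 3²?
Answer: 0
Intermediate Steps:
t = 9
Y(Q) = 1/(3*Q) (Y(Q) = (1/Q)/3 = 1/(3*Q))
(-114 + (72 + Y(-8))/(19 + t))*((1*(-3))*0) = (-114 + (72 + (⅓)/(-8))/(19 + 9))*((1*(-3))*0) = (-114 + (72 + (⅓)*(-⅛))/28)*(-3*0) = (-114 + (72 - 1/24)*(1/28))*0 = (-114 + (1727/24)*(1/28))*0 = (-114 + 1727/672)*0 = -74881/672*0 = 0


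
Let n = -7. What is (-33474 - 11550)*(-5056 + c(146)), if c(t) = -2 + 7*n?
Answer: 229937568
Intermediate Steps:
c(t) = -51 (c(t) = -2 + 7*(-7) = -2 - 49 = -51)
(-33474 - 11550)*(-5056 + c(146)) = (-33474 - 11550)*(-5056 - 51) = -45024*(-5107) = 229937568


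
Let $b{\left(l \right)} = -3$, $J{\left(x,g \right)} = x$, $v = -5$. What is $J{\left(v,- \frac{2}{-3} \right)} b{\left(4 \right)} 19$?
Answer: $285$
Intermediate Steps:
$J{\left(v,- \frac{2}{-3} \right)} b{\left(4 \right)} 19 = \left(-5\right) \left(-3\right) 19 = 15 \cdot 19 = 285$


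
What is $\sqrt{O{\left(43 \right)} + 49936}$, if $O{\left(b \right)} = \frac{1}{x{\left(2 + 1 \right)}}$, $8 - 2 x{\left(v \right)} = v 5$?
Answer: $\frac{5 \sqrt{97874}}{7} \approx 223.46$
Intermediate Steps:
$x{\left(v \right)} = 4 - \frac{5 v}{2}$ ($x{\left(v \right)} = 4 - \frac{v 5}{2} = 4 - \frac{5 v}{2}$)
$O{\left(b \right)} = - \frac{2}{7}$ ($O{\left(b \right)} = \frac{1}{4 - \frac{5 \left(2 + 1\right)}{2}} = \frac{1}{4 - \frac{15}{2}} = \frac{1}{- \frac{7}{2}} = - \frac{2}{7}$)
$\sqrt{O{\left(43 \right)} + 49936} = \sqrt{- \frac{2}{7} + 49936} = \sqrt{\frac{349550}{7}} = \frac{5 \sqrt{97874}}{7}$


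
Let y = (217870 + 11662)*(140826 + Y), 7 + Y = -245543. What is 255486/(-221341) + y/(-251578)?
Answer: 2660211021048690/27842263049 ≈ 95546.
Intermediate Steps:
Y = -245550 (Y = -7 - 245543 = -245550)
y = -24037509168 (y = (217870 + 11662)*(140826 - 245550) = 229532*(-104724) = -24037509168)
255486/(-221341) + y/(-251578) = 255486/(-221341) - 24037509168/(-251578) = 255486*(-1/221341) - 24037509168*(-1/251578) = -255486/221341 + 12018754584/125789 = 2660211021048690/27842263049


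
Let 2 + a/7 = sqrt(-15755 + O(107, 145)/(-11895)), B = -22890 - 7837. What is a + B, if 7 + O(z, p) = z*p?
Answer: -30741 + 7*I*sqrt(2229375566535)/11895 ≈ -30741.0 + 878.67*I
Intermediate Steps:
B = -30727
O(z, p) = -7 + p*z (O(z, p) = -7 + z*p = -7 + p*z)
a = -14 + 7*I*sqrt(2229375566535)/11895 (a = -14 + 7*sqrt(-15755 + (-7 + 145*107)/(-11895)) = -14 + 7*sqrt(-15755 + (-7 + 15515)*(-1/11895)) = -14 + 7*sqrt(-15755 + 15508*(-1/11895)) = -14 + 7*sqrt(-15755 - 15508/11895) = -14 + 7*sqrt(-187421233/11895) = -14 + 7*(I*sqrt(2229375566535)/11895) = -14 + 7*I*sqrt(2229375566535)/11895 ≈ -14.0 + 878.67*I)
a + B = (-14 + 7*I*sqrt(2229375566535)/11895) - 30727 = -30741 + 7*I*sqrt(2229375566535)/11895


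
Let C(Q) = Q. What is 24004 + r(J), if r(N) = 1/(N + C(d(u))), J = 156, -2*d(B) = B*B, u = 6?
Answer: 3312553/138 ≈ 24004.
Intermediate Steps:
d(B) = -B²/2 (d(B) = -B*B/2 = -B²/2)
r(N) = 1/(-18 + N) (r(N) = 1/(N - ½*6²) = 1/(N - ½*36) = 1/(N - 18) = 1/(-18 + N))
24004 + r(J) = 24004 + 1/(-18 + 156) = 24004 + 1/138 = 3312553/138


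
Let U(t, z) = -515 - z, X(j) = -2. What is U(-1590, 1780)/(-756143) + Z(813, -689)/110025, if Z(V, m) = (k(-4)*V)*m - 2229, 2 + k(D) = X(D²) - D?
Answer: -28096772/1631267325 ≈ -0.017224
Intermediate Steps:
k(D) = -4 - D (k(D) = -2 + (-2 - D) = -4 - D)
Z(V, m) = -2229 (Z(V, m) = ((-4 - 1*(-4))*V)*m - 2229 = ((-4 + 4)*V)*m - 2229 = (0*V)*m - 2229 = 0*m - 2229 = 0 - 2229 = -2229)
U(-1590, 1780)/(-756143) + Z(813, -689)/110025 = (-515 - 1*1780)/(-756143) - 2229/110025 = (-515 - 1780)*(-1/756143) - 2229*1/110025 = -2295*(-1/756143) - 743/36675 = 135/44479 - 743/36675 = -28096772/1631267325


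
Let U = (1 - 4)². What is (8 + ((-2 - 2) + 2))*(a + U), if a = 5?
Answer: 84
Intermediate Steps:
U = 9 (U = (-3)² = 9)
(8 + ((-2 - 2) + 2))*(a + U) = (8 + ((-2 - 2) + 2))*(5 + 9) = (8 + (-4 + 2))*14 = (8 - 2)*14 = 6*14 = 84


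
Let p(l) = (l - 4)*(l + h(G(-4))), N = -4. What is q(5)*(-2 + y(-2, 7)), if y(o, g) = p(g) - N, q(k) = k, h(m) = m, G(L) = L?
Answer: 55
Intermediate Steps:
p(l) = (-4 + l)² (p(l) = (l - 4)*(l - 4) = (-4 + l)*(-4 + l) = (-4 + l)²)
y(o, g) = 20 + g² - 8*g (y(o, g) = (16 + g² - 8*g) - 1*(-4) = (16 + g² - 8*g) + 4 = 20 + g² - 8*g)
q(5)*(-2 + y(-2, 7)) = 5*(-2 + (20 + 7² - 8*7)) = 5*(-2 + (20 + 49 - 56)) = 5*(-2 + 13) = 5*11 = 55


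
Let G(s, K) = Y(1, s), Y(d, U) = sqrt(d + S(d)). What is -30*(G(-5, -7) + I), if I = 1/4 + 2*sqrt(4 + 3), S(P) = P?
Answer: -15/2 - 60*sqrt(7) - 30*sqrt(2) ≈ -208.67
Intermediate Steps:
Y(d, U) = sqrt(2)*sqrt(d) (Y(d, U) = sqrt(d + d) = sqrt(2*d) = sqrt(2)*sqrt(d))
G(s, K) = sqrt(2) (G(s, K) = sqrt(2)*sqrt(1) = sqrt(2)*1 = sqrt(2))
I = 1/4 + 2*sqrt(7) (I = 1*(1/4) + 2*sqrt(7) = 1/4 + 2*sqrt(7) ≈ 5.5415)
-30*(G(-5, -7) + I) = -30*(sqrt(2) + (1/4 + 2*sqrt(7))) = -30*(1/4 + sqrt(2) + 2*sqrt(7)) = -15/2 - 60*sqrt(7) - 30*sqrt(2)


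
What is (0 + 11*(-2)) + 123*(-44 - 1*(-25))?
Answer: -2359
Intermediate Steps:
(0 + 11*(-2)) + 123*(-44 - 1*(-25)) = (0 - 22) + 123*(-44 + 25) = -22 + 123*(-19) = -22 - 2337 = -2359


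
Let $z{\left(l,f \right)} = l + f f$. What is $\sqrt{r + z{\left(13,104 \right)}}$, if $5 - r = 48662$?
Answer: $14 i \sqrt{193} \approx 194.49 i$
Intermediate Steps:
$z{\left(l,f \right)} = l + f^{2}$
$r = -48657$ ($r = 5 - 48662 = -48657$)
$\sqrt{r + z{\left(13,104 \right)}} = \sqrt{-48657 + \left(13 + 104^{2}\right)} = \sqrt{-48657 + \left(13 + 10816\right)} = \sqrt{-48657 + 10829} = \sqrt{-37828} = 14 i \sqrt{193}$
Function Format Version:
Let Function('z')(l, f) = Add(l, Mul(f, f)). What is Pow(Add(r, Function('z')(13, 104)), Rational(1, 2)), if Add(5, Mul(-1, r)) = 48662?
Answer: Mul(14, I, Pow(193, Rational(1, 2))) ≈ Mul(194.49, I)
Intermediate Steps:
Function('z')(l, f) = Add(l, Pow(f, 2))
r = -48657 (r = Add(5, Mul(-1, 48662)) = Add(5, -48662) = -48657)
Pow(Add(r, Function('z')(13, 104)), Rational(1, 2)) = Pow(Add(-48657, Add(13, Pow(104, 2))), Rational(1, 2)) = Pow(Add(-48657, Add(13, 10816)), Rational(1, 2)) = Pow(Add(-48657, 10829), Rational(1, 2)) = Pow(-37828, Rational(1, 2)) = Mul(14, I, Pow(193, Rational(1, 2)))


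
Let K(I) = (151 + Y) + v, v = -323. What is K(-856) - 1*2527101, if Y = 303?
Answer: -2526970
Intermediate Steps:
K(I) = 131 (K(I) = (151 + 303) - 323 = 454 - 323 = 131)
K(-856) - 1*2527101 = 131 - 1*2527101 = 131 - 2527101 = -2526970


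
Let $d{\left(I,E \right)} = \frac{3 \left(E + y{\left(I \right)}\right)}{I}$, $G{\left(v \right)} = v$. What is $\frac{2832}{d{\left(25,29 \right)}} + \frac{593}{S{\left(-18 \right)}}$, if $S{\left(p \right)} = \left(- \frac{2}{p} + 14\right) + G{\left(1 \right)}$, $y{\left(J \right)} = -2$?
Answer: $\frac{3353699}{3672} \approx 913.32$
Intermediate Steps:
$d{\left(I,E \right)} = \frac{-6 + 3 E}{I}$ ($d{\left(I,E \right)} = \frac{3 \left(E - 2\right)}{I} = \frac{3 \left(-2 + E\right)}{I} = \frac{-6 + 3 E}{I}$)
$S{\left(p \right)} = 15 - \frac{2}{p}$ ($S{\left(p \right)} = \left(- \frac{2}{p} + 14\right) + 1 = \left(14 - \frac{2}{p}\right) + 1 = 15 - \frac{2}{p}$)
$\frac{2832}{d{\left(25,29 \right)}} + \frac{593}{S{\left(-18 \right)}} = \frac{2832}{3 \cdot \frac{1}{25} \left(-2 + 29\right)} + \frac{593}{15 - \frac{2}{-18}} = \frac{2832}{3 \cdot \frac{1}{25} \cdot 27} + \frac{593}{15 - - \frac{1}{9}} = \frac{2832}{\frac{81}{25}} + \frac{593}{15 + \frac{1}{9}} = 2832 \cdot \frac{25}{81} + \frac{593}{\frac{136}{9}} = \frac{23600}{27} + 593 \cdot \frac{9}{136} = \frac{23600}{27} + \frac{5337}{136} = \frac{3353699}{3672}$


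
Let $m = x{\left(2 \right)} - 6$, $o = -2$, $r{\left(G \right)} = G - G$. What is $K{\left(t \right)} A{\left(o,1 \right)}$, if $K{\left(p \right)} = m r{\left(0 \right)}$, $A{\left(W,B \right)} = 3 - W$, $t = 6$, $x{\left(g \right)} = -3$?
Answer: $0$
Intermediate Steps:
$r{\left(G \right)} = 0$
$m = -9$ ($m = -3 - 6 = -9$)
$K{\left(p \right)} = 0$ ($K{\left(p \right)} = \left(-9\right) 0 = 0$)
$K{\left(t \right)} A{\left(o,1 \right)} = 0 \left(3 - -2\right) = 0 \left(3 + 2\right) = 0 \cdot 5 = 0$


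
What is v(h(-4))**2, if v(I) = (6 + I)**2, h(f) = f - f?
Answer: 1296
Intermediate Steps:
h(f) = 0
v(h(-4))**2 = ((6 + 0)**2)**2 = (6**2)**2 = 36**2 = 1296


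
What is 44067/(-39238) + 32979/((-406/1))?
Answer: -327980301/3982657 ≈ -82.352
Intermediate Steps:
44067/(-39238) + 32979/((-406/1)) = 44067*(-1/39238) + 32979/((1*(-406))) = -44067/39238 + 32979/(-406) = -44067/39238 + 32979*(-1/406) = -44067/39238 - 32979/406 = -327980301/3982657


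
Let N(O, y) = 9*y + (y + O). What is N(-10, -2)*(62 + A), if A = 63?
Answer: -3750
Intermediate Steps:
N(O, y) = O + 10*y (N(O, y) = 9*y + (O + y) = O + 10*y)
N(-10, -2)*(62 + A) = (-10 + 10*(-2))*(62 + 63) = (-10 - 20)*125 = -30*125 = -3750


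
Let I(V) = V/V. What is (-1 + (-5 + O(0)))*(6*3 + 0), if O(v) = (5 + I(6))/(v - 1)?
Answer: -216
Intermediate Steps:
I(V) = 1
O(v) = 6/(-1 + v) (O(v) = (5 + 1)/(v - 1) = 6/(-1 + v))
(-1 + (-5 + O(0)))*(6*3 + 0) = (-1 + (-5 + 6/(-1 + 0)))*(6*3 + 0) = (-1 + (-5 + 6/(-1)))*(18 + 0) = (-1 + (-5 + 6*(-1)))*18 = (-1 + (-5 - 6))*18 = (-1 - 11)*18 = -12*18 = -216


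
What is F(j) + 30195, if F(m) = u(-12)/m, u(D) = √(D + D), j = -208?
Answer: 30195 - I*√6/104 ≈ 30195.0 - 0.023553*I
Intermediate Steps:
u(D) = √2*√D (u(D) = √(2*D) = √2*√D)
F(m) = 2*I*√6/m (F(m) = (√2*√(-12))/m = (√2*(2*I*√3))/m = (2*I*√6)/m = 2*I*√6/m)
F(j) + 30195 = 2*I*√6/(-208) + 30195 = 2*I*√6*(-1/208) + 30195 = -I*√6/104 + 30195 = 30195 - I*√6/104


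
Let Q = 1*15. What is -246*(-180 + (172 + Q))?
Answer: -1722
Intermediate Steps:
Q = 15
-246*(-180 + (172 + Q)) = -246*(-180 + (172 + 15)) = -246*(-180 + 187) = -246*7 = -1722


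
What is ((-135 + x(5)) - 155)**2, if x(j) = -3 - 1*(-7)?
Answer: 81796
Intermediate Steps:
x(j) = 4 (x(j) = -3 + 7 = 4)
((-135 + x(5)) - 155)**2 = ((-135 + 4) - 155)**2 = (-131 - 155)**2 = (-286)**2 = 81796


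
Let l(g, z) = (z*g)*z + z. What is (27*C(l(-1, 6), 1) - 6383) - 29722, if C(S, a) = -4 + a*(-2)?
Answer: -36267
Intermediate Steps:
l(g, z) = z + g*z² (l(g, z) = (g*z)*z + z = g*z² + z = z + g*z²)
C(S, a) = -4 - 2*a
(27*C(l(-1, 6), 1) - 6383) - 29722 = (27*(-4 - 2*1) - 6383) - 29722 = (27*(-4 - 2) - 6383) - 29722 = (27*(-6) - 6383) - 29722 = (-162 - 6383) - 29722 = -6545 - 29722 = -36267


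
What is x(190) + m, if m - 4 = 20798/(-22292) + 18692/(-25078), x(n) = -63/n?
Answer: 13211356772/6638585465 ≈ 1.9901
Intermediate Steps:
m = 324475199/139759694 (m = 4 + (20798/(-22292) + 18692/(-25078)) = 4 + (20798*(-1/22292) + 18692*(-1/25078)) = 4 + (-10399/11146 - 9346/12539) = 4 - 234563577/139759694 = 324475199/139759694 ≈ 2.3217)
x(190) + m = -63/190 + 324475199/139759694 = 13211356772/6638585465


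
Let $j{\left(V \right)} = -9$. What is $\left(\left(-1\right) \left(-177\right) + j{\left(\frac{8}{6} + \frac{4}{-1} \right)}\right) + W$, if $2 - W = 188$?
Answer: $-18$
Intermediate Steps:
$W = -186$ ($W = 2 - 188 = -186$)
$\left(\left(-1\right) \left(-177\right) + j{\left(\frac{8}{6} + \frac{4}{-1} \right)}\right) + W = \left(\left(-1\right) \left(-177\right) - 9\right) - 186 = \left(177 - 9\right) - 186 = 168 - 186 = -18$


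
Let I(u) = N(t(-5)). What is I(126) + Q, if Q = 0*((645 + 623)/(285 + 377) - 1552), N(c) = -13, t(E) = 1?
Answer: -13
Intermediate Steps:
I(u) = -13
Q = 0 (Q = 0*(1268/662 - 1552) = 0*(1268*(1/662) - 1552) = 0*(634/331 - 1552) = 0*(-513078/331) = 0)
I(126) + Q = -13 + 0 = -13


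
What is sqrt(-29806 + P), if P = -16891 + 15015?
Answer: I*sqrt(31682) ≈ 177.99*I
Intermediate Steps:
P = -1876
sqrt(-29806 + P) = sqrt(-29806 - 1876) = sqrt(-31682) = I*sqrt(31682)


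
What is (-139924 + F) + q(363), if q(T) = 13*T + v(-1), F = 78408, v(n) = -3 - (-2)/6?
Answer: -170399/3 ≈ -56800.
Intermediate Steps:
v(n) = -8/3 (v(n) = -3 - (-2)/6 = -3 - 1*(-1/3) = -3 + 1/3 = -8/3)
q(T) = -8/3 + 13*T (q(T) = 13*T - 8/3 = -8/3 + 13*T)
(-139924 + F) + q(363) = (-139924 + 78408) + (-8/3 + 13*363) = -61516 + (-8/3 + 4719) = -61516 + 14149/3 = -170399/3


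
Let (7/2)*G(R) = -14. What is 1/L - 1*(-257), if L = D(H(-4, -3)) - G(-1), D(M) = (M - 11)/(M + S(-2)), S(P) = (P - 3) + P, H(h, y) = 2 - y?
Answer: 1800/7 ≈ 257.14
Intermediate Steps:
G(R) = -4 (G(R) = (2/7)*(-14) = -4)
S(P) = -3 + 2*P (S(P) = (-3 + P) + P = -3 + 2*P)
D(M) = (-11 + M)/(-7 + M) (D(M) = (M - 11)/(M + (-3 + 2*(-2))) = (-11 + M)/(M + (-3 - 4)) = (-11 + M)/(M - 7) = (-11 + M)/(-7 + M))
L = 7 (L = (-11 + (2 - 1*(-3)))/(-7 + (2 - 1*(-3))) - 1*(-4) = (-11 + (2 + 3))/(-7 + (2 + 3)) + 4 = (-11 + 5)/(-7 + 5) + 4 = -6/(-2) + 4 = -½*(-6) + 4 = 3 + 4 = 7)
1/L - 1*(-257) = 1/7 - 1*(-257) = ⅐ + 257 = 1800/7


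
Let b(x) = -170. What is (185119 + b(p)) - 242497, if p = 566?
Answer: -57548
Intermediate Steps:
(185119 + b(p)) - 242497 = (185119 - 170) - 242497 = 184949 - 242497 = -57548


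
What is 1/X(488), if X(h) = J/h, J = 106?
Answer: 244/53 ≈ 4.6038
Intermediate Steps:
X(h) = 106/h
1/X(488) = 1/(106/488) = 1/(106*(1/488)) = 1/(53/244) = 244/53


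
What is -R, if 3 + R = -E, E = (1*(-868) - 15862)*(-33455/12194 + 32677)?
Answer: -476123707572/871 ≈ -5.4664e+8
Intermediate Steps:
E = -476123710185/871 (E = (-868 - 15862)*(-33455*1/12194 + 32677) = -16730*(-33455/12194 + 32677) = -16730*398429883/12194 = -476123710185/871 ≈ -5.4664e+8)
R = 476123707572/871 (R = -3 - 1*(-476123710185/871) = -3 + 476123710185/871 = 476123707572/871 ≈ 5.4664e+8)
-R = -1*476123707572/871 = -476123707572/871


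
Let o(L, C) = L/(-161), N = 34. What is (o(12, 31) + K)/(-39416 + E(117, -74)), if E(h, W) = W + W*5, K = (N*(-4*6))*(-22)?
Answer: -144513/320873 ≈ -0.45037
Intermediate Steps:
o(L, C) = -L/161 (o(L, C) = L*(-1/161) = -L/161)
K = 17952 (K = (34*(-4*6))*(-22) = (34*(-24))*(-22) = -816*(-22) = 17952)
E(h, W) = 6*W (E(h, W) = W + 5*W = 6*W)
(o(12, 31) + K)/(-39416 + E(117, -74)) = (-1/161*12 + 17952)/(-39416 + 6*(-74)) = (-12/161 + 17952)/(-39416 - 444) = (2890260/161)/(-39860) = (2890260/161)*(-1/39860) = -144513/320873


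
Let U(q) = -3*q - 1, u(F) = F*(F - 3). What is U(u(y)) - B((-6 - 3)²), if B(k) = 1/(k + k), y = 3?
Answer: -163/162 ≈ -1.0062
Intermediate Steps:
u(F) = F*(-3 + F)
U(q) = -1 - 3*q
B(k) = 1/(2*k)
U(u(y)) - B((-6 - 3)²) = (-1 - 9*(-3 + 3)) - 1/(2*((-6 - 3)²)) = (-1 - 9*0) - 1/(2*((-9)²)) = (-1 - 3*0) - 1/(2*81) = (-1 + 0) - 1/(2*81) = -1 - 1*1/162 = -1 - 1/162 = -163/162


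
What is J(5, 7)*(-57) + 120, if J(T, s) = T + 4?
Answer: -393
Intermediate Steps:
J(T, s) = 4 + T
J(5, 7)*(-57) + 120 = (4 + 5)*(-57) + 120 = 9*(-57) + 120 = -513 + 120 = -393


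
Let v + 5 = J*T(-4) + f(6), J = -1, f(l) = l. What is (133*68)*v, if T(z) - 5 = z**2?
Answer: -180880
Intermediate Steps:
T(z) = 5 + z**2
v = -20 (v = -5 + (-(5 + (-4)**2) + 6) = -5 + (-(5 + 16) + 6) = -5 + (-1*21 + 6) = -5 + (-21 + 6) = -5 - 15 = -20)
(133*68)*v = (133*68)*(-20) = 9044*(-20) = -180880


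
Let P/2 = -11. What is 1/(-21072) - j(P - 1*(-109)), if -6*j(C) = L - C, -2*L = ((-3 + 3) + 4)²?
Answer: -333641/21072 ≈ -15.833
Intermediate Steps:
P = -22 (P = 2*(-11) = -22)
L = -8 (L = -((-3 + 3) + 4)²/2 = -(0 + 4)²/2 = -½*4² = -½*16 = -8)
j(C) = 4/3 + C/6 (j(C) = -(-8 - C)/6 = 4/3 + C/6)
1/(-21072) - j(P - 1*(-109)) = 1/(-21072) - (4/3 + (-22 - 1*(-109))/6) = -1/21072 - (4/3 + (-22 + 109)/6) = -1/21072 - (4/3 + (⅙)*87) = -1/21072 - (4/3 + 29/2) = -1/21072 - 1*95/6 = -1/21072 - 95/6 = -333641/21072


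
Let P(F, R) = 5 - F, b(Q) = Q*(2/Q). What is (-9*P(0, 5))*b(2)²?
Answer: -180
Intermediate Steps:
b(Q) = 2
(-9*P(0, 5))*b(2)² = -9*(5 - 1*0)*2² = -9*(5 + 0)*4 = -9*5*4 = -45*4 = -180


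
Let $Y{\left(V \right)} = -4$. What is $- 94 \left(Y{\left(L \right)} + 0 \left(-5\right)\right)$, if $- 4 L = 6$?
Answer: $376$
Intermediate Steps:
$L = - \frac{3}{2}$ ($L = \left(- \frac{1}{4}\right) 6 = - \frac{3}{2} \approx -1.5$)
$- 94 \left(Y{\left(L \right)} + 0 \left(-5\right)\right) = - 94 \left(-4 + 0 \left(-5\right)\right) = - 94 \left(-4 + 0\right) = \left(-94\right) \left(-4\right) = 376$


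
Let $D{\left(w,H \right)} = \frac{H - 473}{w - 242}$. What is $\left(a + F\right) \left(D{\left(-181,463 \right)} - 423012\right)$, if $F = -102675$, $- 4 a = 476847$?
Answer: $\frac{26468732246017}{282} \approx 9.3861 \cdot 10^{10}$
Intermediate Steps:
$a = - \frac{476847}{4}$ ($a = \left(- \frac{1}{4}\right) 476847 = - \frac{476847}{4} \approx -1.1921 \cdot 10^{5}$)
$D{\left(w,H \right)} = \frac{-473 + H}{-242 + w}$
$\left(a + F\right) \left(D{\left(-181,463 \right)} - 423012\right) = \left(- \frac{476847}{4} - 102675\right) \left(\frac{-473 + 463}{-242 - 181} - 423012\right) = - \frac{887547 \left(\frac{1}{-423} \left(-10\right) - 423012\right)}{4} = - \frac{887547 \left(\left(- \frac{1}{423}\right) \left(-10\right) - 423012\right)}{4} = - \frac{887547 \left(\frac{10}{423} - 423012\right)}{4} = \left(- \frac{887547}{4}\right) \left(- \frac{178934066}{423}\right) = \frac{26468732246017}{282}$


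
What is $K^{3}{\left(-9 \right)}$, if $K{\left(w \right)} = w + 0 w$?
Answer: $-729$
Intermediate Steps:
$K{\left(w \right)} = w$ ($K{\left(w \right)} = w + 0 = w$)
$K^{3}{\left(-9 \right)} = \left(-9\right)^{3} = -729$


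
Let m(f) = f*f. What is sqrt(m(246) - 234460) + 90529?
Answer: 90529 + 2*I*sqrt(43486) ≈ 90529.0 + 417.07*I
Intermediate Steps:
m(f) = f**2
sqrt(m(246) - 234460) + 90529 = sqrt(246**2 - 234460) + 90529 = sqrt(60516 - 234460) + 90529 = sqrt(-173944) + 90529 = 2*I*sqrt(43486) + 90529 = 90529 + 2*I*sqrt(43486)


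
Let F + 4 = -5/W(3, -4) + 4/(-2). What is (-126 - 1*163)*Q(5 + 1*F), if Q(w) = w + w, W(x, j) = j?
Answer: -289/2 ≈ -144.50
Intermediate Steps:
F = -19/4 (F = -4 + (-5/(-4) + 4/(-2)) = -4 + (-5*(-1/4) + 4*(-1/2)) = -4 + (5/4 - 2) = -4 - 3/4 = -19/4 ≈ -4.7500)
Q(w) = 2*w
(-126 - 1*163)*Q(5 + 1*F) = (-126 - 1*163)*(2*(5 + 1*(-19/4))) = (-126 - 163)*(2*(5 - 19/4)) = -578/4 = -289*1/2 = -289/2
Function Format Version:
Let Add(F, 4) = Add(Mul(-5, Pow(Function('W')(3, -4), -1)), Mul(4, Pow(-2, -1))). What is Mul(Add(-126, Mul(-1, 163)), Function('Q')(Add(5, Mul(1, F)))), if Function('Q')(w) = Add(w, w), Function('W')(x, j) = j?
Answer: Rational(-289, 2) ≈ -144.50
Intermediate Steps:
F = Rational(-19, 4) (F = Add(-4, Add(Mul(-5, Pow(-4, -1)), Mul(4, Pow(-2, -1)))) = Add(-4, Add(Mul(-5, Rational(-1, 4)), Mul(4, Rational(-1, 2)))) = Add(-4, Add(Rational(5, 4), -2)) = Add(-4, Rational(-3, 4)) = Rational(-19, 4) ≈ -4.7500)
Function('Q')(w) = Mul(2, w)
Mul(Add(-126, Mul(-1, 163)), Function('Q')(Add(5, Mul(1, F)))) = Mul(Add(-126, Mul(-1, 163)), Mul(2, Add(5, Mul(1, Rational(-19, 4))))) = Mul(Add(-126, -163), Mul(2, Add(5, Rational(-19, 4)))) = Mul(-289, Mul(2, Rational(1, 4))) = Mul(-289, Rational(1, 2)) = Rational(-289, 2)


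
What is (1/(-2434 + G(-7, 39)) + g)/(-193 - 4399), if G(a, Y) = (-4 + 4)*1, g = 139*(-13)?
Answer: 4398239/11176928 ≈ 0.39351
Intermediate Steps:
g = -1807
G(a, Y) = 0 (G(a, Y) = 0*1 = 0)
(1/(-2434 + G(-7, 39)) + g)/(-193 - 4399) = (1/(-2434 + 0) - 1807)/(-193 - 4399) = (1/(-2434) - 1807)/(-4592) = (-1/2434 - 1807)*(-1/4592) = -4398239/2434*(-1/4592) = 4398239/11176928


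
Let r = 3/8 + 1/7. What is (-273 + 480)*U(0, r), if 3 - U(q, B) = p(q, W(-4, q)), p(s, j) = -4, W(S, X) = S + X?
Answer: 1449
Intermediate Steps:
r = 29/56 (r = 3*(⅛) + 1*(⅐) = 3/8 + ⅐ = 29/56 ≈ 0.51786)
U(q, B) = 7 (U(q, B) = 3 - 1*(-4) = 3 + 4 = 7)
(-273 + 480)*U(0, r) = (-273 + 480)*7 = 207*7 = 1449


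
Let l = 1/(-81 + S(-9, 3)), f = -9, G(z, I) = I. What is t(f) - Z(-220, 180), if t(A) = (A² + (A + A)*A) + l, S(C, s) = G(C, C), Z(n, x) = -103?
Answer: 31139/90 ≈ 345.99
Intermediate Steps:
S(C, s) = C
l = -1/90 (l = 1/(-81 - 9) = 1/(-90) = -1/90 ≈ -0.011111)
t(A) = -1/90 + 3*A² (t(A) = (A² + (A + A)*A) - 1/90 = (A² + (2*A)*A) - 1/90 = (A² + 2*A²) - 1/90 = 3*A² - 1/90 = -1/90 + 3*A²)
t(f) - Z(-220, 180) = (-1/90 + 3*(-9)²) - 1*(-103) = (-1/90 + 3*81) + 103 = (-1/90 + 243) + 103 = 21869/90 + 103 = 31139/90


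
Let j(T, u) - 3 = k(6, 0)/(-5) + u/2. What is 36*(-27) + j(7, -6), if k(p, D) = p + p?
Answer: -4872/5 ≈ -974.40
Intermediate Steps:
k(p, D) = 2*p
j(T, u) = 3/5 + u/2 (j(T, u) = 3 + ((2*6)/(-5) + u/2) = 3 + (12*(-1/5) + u*(1/2)) = 3 + (-12/5 + u/2) = 3/5 + u/2)
36*(-27) + j(7, -6) = 36*(-27) + (3/5 + (1/2)*(-6)) = -972 + (3/5 - 3) = -972 - 12/5 = -4872/5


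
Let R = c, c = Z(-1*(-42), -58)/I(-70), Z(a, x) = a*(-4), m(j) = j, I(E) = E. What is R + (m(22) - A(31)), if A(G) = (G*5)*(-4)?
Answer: 3222/5 ≈ 644.40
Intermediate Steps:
A(G) = -20*G (A(G) = (5*G)*(-4) = -20*G)
Z(a, x) = -4*a
c = 12/5 (c = -(-4)*(-42)/(-70) = -4*42*(-1/70) = -168*(-1/70) = 12/5 ≈ 2.4000)
R = 12/5 ≈ 2.4000
R + (m(22) - A(31)) = 12/5 + (22 - (-20)*31) = 12/5 + (22 - 1*(-620)) = 12/5 + (22 + 620) = 12/5 + 642 = 3222/5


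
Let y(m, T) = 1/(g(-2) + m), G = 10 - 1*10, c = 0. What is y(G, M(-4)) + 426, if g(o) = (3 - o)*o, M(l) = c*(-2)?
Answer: 4259/10 ≈ 425.90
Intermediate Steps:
M(l) = 0 (M(l) = 0*(-2) = 0)
g(o) = o*(3 - o)
G = 0 (G = 10 - 10 = 0)
y(m, T) = 1/(-10 + m) (y(m, T) = 1/(-2*(3 - 1*(-2)) + m) = 1/(-2*(3 + 2) + m) = 1/(-2*5 + m) = 1/(-10 + m))
y(G, M(-4)) + 426 = 1/(-10 + 0) + 426 = 1/(-10) + 426 = -1/10 + 426 = 4259/10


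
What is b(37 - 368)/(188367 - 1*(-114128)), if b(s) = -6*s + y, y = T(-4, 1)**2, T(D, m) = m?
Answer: 1987/302495 ≈ 0.0065687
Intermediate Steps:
y = 1 (y = 1**2 = 1)
b(s) = 1 - 6*s (b(s) = -6*s + 1 = 1 - 6*s)
b(37 - 368)/(188367 - 1*(-114128)) = (1 - 6*(37 - 368))/(188367 - 1*(-114128)) = (1 - 6*(-331))/(188367 + 114128) = (1 + 1986)/302495 = 1987*(1/302495) = 1987/302495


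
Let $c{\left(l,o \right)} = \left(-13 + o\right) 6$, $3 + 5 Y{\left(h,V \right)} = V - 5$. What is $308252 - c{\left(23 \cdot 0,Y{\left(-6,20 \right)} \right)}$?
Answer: $\frac{1541578}{5} \approx 3.0832 \cdot 10^{5}$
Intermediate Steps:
$Y{\left(h,V \right)} = - \frac{8}{5} + \frac{V}{5}$ ($Y{\left(h,V \right)} = - \frac{3}{5} + \frac{V - 5}{5} = - \frac{3}{5} + \frac{-5 + V}{5} = - \frac{3}{5} + \left(-1 + \frac{V}{5}\right) = - \frac{8}{5} + \frac{V}{5}$)
$c{\left(l,o \right)} = -78 + 6 o$
$308252 - c{\left(23 \cdot 0,Y{\left(-6,20 \right)} \right)} = 308252 - \left(-78 + 6 \left(- \frac{8}{5} + \frac{1}{5} \cdot 20\right)\right) = 308252 - \left(-78 + 6 \left(- \frac{8}{5} + 4\right)\right) = 308252 - \left(-78 + 6 \cdot \frac{12}{5}\right) = 308252 - \left(-78 + \frac{72}{5}\right) = 308252 - - \frac{318}{5} = 308252 + \frac{318}{5} = \frac{1541578}{5}$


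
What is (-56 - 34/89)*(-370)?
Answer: 1856660/89 ≈ 20861.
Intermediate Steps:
(-56 - 34/89)*(-370) = -5018/89*(-370) = 1856660/89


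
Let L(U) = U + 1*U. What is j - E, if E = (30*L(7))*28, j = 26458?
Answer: 14698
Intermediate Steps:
L(U) = 2*U (L(U) = U + U = 2*U)
E = 11760 (E = (30*(2*7))*28 = (30*14)*28 = 420*28 = 11760)
j - E = 26458 - 1*11760 = 26458 - 11760 = 14698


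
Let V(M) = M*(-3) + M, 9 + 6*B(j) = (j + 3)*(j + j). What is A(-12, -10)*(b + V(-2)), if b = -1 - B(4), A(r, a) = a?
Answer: 145/3 ≈ 48.333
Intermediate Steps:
B(j) = -3/2 + j*(3 + j)/3 (B(j) = -3/2 + ((j + 3)*(j + j))/6 = -3/2 + ((3 + j)*(2*j))/6 = -3/2 + (2*j*(3 + j))/6 = -3/2 + j*(3 + j)/3)
V(M) = -2*M (V(M) = -3*M + M = -2*M)
b = -53/6 (b = -1 - (-3/2 + 4 + (⅓)*4²) = -1 - (-3/2 + 4 + (⅓)*16) = -1 - (-3/2 + 4 + 16/3) = -1 - 1*47/6 = -1 - 47/6 = -53/6 ≈ -8.8333)
A(-12, -10)*(b + V(-2)) = -10*(-53/6 - 2*(-2)) = -10*(-53/6 + 4) = -10*(-29/6) = 145/3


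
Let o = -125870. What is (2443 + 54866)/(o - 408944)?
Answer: -8187/76402 ≈ -0.10716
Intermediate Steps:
(2443 + 54866)/(o - 408944) = (2443 + 54866)/(-125870 - 408944) = 57309/(-534814) = 57309*(-1/534814) = -8187/76402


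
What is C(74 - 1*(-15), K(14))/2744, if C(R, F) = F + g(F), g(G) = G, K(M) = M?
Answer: 1/98 ≈ 0.010204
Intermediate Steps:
C(R, F) = 2*F (C(R, F) = F + F = 2*F)
C(74 - 1*(-15), K(14))/2744 = (2*14)/2744 = 28*(1/2744) = 1/98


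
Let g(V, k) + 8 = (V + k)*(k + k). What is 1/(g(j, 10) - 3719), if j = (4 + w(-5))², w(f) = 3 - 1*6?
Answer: -1/3507 ≈ -0.00028514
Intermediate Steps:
w(f) = -3 (w(f) = 3 - 6 = -3)
j = 1 (j = (4 - 3)² = 1² = 1)
g(V, k) = -8 + 2*k*(V + k) (g(V, k) = -8 + (V + k)*(k + k) = -8 + (V + k)*(2*k) = -8 + 2*k*(V + k))
1/(g(j, 10) - 3719) = 1/((-8 + 2*10² + 2*1*10) - 3719) = 1/((-8 + 2*100 + 20) - 3719) = 1/((-8 + 200 + 20) - 3719) = 1/(212 - 3719) = 1/(-3507) = -1/3507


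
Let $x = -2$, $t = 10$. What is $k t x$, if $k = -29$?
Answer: $580$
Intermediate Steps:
$k t x = \left(-29\right) 10 \left(-2\right) = \left(-290\right) \left(-2\right) = 580$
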